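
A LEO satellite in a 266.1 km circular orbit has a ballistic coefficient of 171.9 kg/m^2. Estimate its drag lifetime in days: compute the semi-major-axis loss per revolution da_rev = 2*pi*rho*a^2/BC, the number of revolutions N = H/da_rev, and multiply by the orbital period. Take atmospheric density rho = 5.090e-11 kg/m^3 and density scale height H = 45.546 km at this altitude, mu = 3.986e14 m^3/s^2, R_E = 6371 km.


a = R_E + alt = 6637.1000 km = 6.6371e+06 m
da_rev = 2*pi*rho*a^2/BC = 2*pi*5.090e-11*(6.6371e+06)^2/171.9 = 81.955574 m per revolution
N = H/da_rev = 45546.0000 m / 81.955574 m = 555.7401 revolutions
P = 2*pi*sqrt(a^3/mu) = 5381.1954 s
lifetime = N*P = 555.7401 * 5381.1954 = 2.9905461e+06 s = 34.6128 days

34.6128 days


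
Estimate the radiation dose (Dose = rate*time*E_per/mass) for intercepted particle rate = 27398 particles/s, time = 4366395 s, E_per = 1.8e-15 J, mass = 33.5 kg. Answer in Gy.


Total energy deposited = rate * time * E_per
  = 27398 * 4366395 * 1.8e-15 = 2.1533488e-04 J
Dose = E_total / mass = 2.1533488e-04 / 33.5
Dose = 6.4279069e-06 Gy

6.4279e-06 Gy


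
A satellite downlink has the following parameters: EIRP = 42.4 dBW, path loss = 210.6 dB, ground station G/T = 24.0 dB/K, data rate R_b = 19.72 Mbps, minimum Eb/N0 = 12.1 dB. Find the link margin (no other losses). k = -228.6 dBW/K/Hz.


C/N0 = EIRP - FSPL + G/T - k = 42.4 - 210.6 + 24.0 - (-228.6)
C/N0 = 84.4000 dB-Hz
R_b = 19.72 Mbps = 1.972e+07 bps -> 10*log10(R_b) = 72.9491 dB-Hz
Eb/N0 = C/N0 - 10*log10(R_b) = 84.4000 - 72.9491 = 11.4509 dB
Margin = Eb/N0 - Eb/N0_req = 11.4509 - 12.1 = -0.6490691 dB (negative margin: link does not close)

-0.6491 dB


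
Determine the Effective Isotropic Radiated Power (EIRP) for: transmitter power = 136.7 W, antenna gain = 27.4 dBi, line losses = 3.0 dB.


Pt = 136.7 W = 21.3577 dBW
EIRP = Pt_dBW + Gt - losses = 21.3577 + 27.4 - 3.0 = 45.7577 dBW

45.7577 dBW


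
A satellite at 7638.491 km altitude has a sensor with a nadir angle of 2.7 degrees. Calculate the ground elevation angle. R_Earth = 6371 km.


r = R_E + alt = 14009.4910 km
Law of sines in the satellite / Earth-center / ground-point triangle:
  sin(nadir)/R_E = sin(90 + el)/r  =>  cos(el) = (r/R_E)*sin(nadir)
cos(el) = (14009.4910 / 6371.0000) * sin(2.7 deg) = 0.1035846
el = arccos(0.1035846) = 84.0544 deg
(Earth-central angle = 90 - nadir - el = 3.2456 deg)

84.0544 degrees


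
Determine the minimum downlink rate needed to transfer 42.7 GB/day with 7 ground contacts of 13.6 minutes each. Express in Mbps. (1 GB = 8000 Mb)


total contact time = 7 * 13.6 * 60 = 5712.0000 s
data = 42.7 GB = 341600.0000 Mb
rate = 341600.0000 / 5712.0000 = 59.8039 Mbps

59.8039 Mbps


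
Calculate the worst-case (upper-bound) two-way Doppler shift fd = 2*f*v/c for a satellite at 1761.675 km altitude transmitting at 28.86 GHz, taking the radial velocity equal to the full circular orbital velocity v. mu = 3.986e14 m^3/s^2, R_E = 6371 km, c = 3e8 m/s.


r = 8.132675e+06 m
v = sqrt(mu/r) = 7000.8688 m/s (worst-case radial velocity)
f = 28.86 GHz = 2.886e+10 Hz
fd = 2*f*v/c = 2*2.886e+10*7000.8688/3.0e+08
fd = 1.3469672e+06 Hz

1.3470e+06 Hz


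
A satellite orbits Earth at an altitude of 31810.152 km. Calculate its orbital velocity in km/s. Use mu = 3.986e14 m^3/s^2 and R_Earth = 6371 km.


r = R_E + alt = 6371.0 + 31810.152 = 38181.1520 km = 3.8181152e+07 m
v = sqrt(mu/r) = sqrt(3.986e14 / 3.8181152e+07) = 3231.0534 m/s = 3.2311 km/s

3.2311 km/s


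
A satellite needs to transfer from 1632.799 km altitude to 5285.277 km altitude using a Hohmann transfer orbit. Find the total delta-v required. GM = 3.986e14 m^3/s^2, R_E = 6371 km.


r1 = 8003.7990 km = 8.003799e+06 m
r2 = 11656.2770 km = 1.1656277e+07 m
dv1 = sqrt(mu/r1)*(sqrt(2*r2/(r1+r2)) - 1) = 627.6216 m/s
dv2 = sqrt(mu/r2)*(1 - sqrt(2*r1/(r1+r2))) = 571.0878 m/s
total dv = |dv1| + |dv2| = 627.6216 + 571.0878 = 1198.7093 m/s = 1.1987 km/s

1.1987 km/s


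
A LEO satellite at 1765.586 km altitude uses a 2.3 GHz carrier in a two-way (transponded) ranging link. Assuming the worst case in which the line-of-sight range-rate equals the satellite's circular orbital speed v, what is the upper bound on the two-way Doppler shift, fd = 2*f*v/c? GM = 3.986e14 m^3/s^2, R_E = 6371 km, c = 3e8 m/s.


r = 8.136586e+06 m
v = sqrt(mu/r) = 6999.1860 m/s (worst-case radial velocity)
f = 2.3 GHz = 2.3e+09 Hz
fd = 2*f*v/c = 2*2.3e+09*6999.1860/3.0e+08
fd = 107320.8527 Hz

107320.8527 Hz


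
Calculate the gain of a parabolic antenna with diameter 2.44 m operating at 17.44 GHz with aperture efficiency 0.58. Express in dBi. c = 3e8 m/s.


lambda = c/f = 3e8 / 1.744e+10 = 0.01720183 m
G = eta*(pi*D/lambda)^2 = 0.58*(pi*2.44/0.01720183)^2
G = 115174.8999 (linear)
G = 10*log10(115174.8999) = 50.6136 dBi

50.6136 dBi


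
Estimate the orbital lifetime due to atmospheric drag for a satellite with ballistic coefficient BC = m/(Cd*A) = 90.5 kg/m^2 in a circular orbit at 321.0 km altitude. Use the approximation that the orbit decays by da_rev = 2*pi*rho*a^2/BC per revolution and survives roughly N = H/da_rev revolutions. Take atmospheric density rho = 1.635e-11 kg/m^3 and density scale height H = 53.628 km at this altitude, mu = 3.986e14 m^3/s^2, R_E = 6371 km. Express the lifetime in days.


a = R_E + alt = 6692.0000 km = 6.692e+06 m
da_rev = 2*pi*rho*a^2/BC = 2*pi*1.635e-11*(6.692e+06)^2/90.5 = 50.834776 m per revolution
N = H/da_rev = 53628.0000 m / 50.834776 m = 1054.9471 revolutions
P = 2*pi*sqrt(a^3/mu) = 5448.1006 s
lifetime = N*P = 1054.9471 * 5448.1006 = 5.747458e+06 s = 66.5215 days

66.5215 days


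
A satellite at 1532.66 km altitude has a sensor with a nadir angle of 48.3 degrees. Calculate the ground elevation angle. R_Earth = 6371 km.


r = R_E + alt = 7903.6600 km
Law of sines in the satellite / Earth-center / ground-point triangle:
  sin(nadir)/R_E = sin(90 + el)/r  =>  cos(el) = (r/R_E)*sin(nadir)
cos(el) = (7903.6600 / 6371.0000) * sin(48.3 deg) = 0.9262556
el = arccos(0.9262556) = 22.1415 deg
(Earth-central angle = 90 - nadir - el = 19.5585 deg)

22.1415 degrees


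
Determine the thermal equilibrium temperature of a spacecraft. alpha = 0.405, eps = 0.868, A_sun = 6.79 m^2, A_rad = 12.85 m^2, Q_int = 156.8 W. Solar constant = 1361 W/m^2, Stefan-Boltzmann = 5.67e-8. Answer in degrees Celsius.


Numerator = alpha*S*A_sun + Q_int = 0.405*1361*6.79 + 156.8 = 3899.4820 W
Denominator = eps*sigma*A_rad = 0.868*5.67e-8*12.85 = 6.3242046e-07 W/K^4
T^4 = 6.1659643e+09 K^4
T = 280.2207 K = 7.0707 C

7.0707 degrees Celsius


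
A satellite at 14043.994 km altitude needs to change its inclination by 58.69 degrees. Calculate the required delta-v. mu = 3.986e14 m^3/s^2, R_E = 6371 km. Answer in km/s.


r = 20414.9940 km = 2.0414994e+07 m
V = sqrt(mu/r) = 4418.6949 m/s
di = 58.69 deg = 1.0243 rad
dV = 2*V*sin(di/2) = 2*4418.6949*sin(0.5121669)
dV = 4330.9151 m/s = 4.3309 km/s

4.3309 km/s


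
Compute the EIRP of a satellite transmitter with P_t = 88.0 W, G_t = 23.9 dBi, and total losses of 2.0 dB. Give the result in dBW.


Pt = 88.0 W = 19.4448 dBW
EIRP = Pt_dBW + Gt - losses = 19.4448 + 23.9 - 2.0 = 41.3448 dBW

41.3448 dBW


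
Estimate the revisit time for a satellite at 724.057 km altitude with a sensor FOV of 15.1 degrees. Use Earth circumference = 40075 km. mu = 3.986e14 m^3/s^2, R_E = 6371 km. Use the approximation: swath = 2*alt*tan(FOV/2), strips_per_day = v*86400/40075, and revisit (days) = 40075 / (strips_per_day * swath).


swath = 2*724.057*tan(0.1317724) = 191.9336 km
v = sqrt(mu/r) = 7495.3290 m/s = 7.4953 km/s
strips/day = v*86400/40075 = 7.4953*86400/40075 = 16.1596
coverage/day = strips * swath = 16.1596 * 191.9336 = 3101.5723 km
revisit = 40075 / 3101.5723 = 12.9209 days

12.9209 days


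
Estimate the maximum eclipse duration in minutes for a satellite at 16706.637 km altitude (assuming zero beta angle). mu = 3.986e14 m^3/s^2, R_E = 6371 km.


r = 23077.6370 km
T = 581.4963 min
Eclipse fraction = arcsin(R_E/r)/pi = arcsin(6371.0000/23077.6370)/pi
= arcsin(0.2760681)/pi = 0.08903154
Eclipse duration = 0.08903154 * 581.4963 = 51.7715 min

51.7715 minutes


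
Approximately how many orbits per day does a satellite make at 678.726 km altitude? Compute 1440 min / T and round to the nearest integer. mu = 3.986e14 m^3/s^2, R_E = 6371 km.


r = 7.049726e+06 m
T = 2*pi*sqrt(r^3/mu) = 5890.7362 s = 98.1789 min
revs/day = 1440 / 98.1789 = 14.6671
Rounded: 15 revolutions per day

15 revolutions per day


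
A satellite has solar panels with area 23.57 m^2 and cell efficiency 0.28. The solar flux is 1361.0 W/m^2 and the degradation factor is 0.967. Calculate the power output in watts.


P = area * eta * S * degradation
P = 23.57 * 0.28 * 1361.0 * 0.967
P = 8685.6478 W

8685.6478 W


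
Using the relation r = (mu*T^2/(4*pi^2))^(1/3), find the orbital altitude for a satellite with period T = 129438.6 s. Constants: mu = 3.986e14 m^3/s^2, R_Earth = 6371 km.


T = 129438.6 s
r = (mu*T^2/(4*pi^2))^(1/3) = (3.986e14 * 129438.6^2 / (4*pi^2))^(1/3)
r = 5.5305509e+07 m = 55305.5086 km
alt = r - R_E = 55305.5086 - 6371 = 48934.5086 km

48934.5086 km


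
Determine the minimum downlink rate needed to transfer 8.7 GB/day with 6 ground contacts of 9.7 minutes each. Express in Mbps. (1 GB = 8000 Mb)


total contact time = 6 * 9.7 * 60 = 3492.0000 s
data = 8.7 GB = 69600.0000 Mb
rate = 69600.0000 / 3492.0000 = 19.9313 Mbps

19.9313 Mbps


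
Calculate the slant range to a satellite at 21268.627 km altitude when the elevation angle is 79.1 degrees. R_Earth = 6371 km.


h = 21268.627 km, el = 79.1 deg
d = -R_E*sin(el) + sqrt((R_E*sin(el))^2 + 2*R_E*h + h^2)
d = -6371.0000*sin(1.3806) + sqrt((6371.0000*0.9819587)^2 + 2*6371.0000*21268.627 + 21268.627^2)
d = 21357.3004 km

21357.3004 km


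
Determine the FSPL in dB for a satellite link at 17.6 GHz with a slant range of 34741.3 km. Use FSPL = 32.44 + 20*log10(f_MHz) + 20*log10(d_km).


f = 17.6 GHz = 17600.0000 MHz
d = 34741.3 km
FSPL = 32.44 + 20*log10(17600.0000) + 20*log10(34741.3)
FSPL = 32.44 + 84.9103 + 90.8169
FSPL = 208.1672 dB

208.1672 dB


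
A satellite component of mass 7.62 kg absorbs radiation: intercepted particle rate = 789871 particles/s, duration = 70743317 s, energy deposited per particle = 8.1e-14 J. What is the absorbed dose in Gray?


Total energy deposited = rate * time * E_per
  = 789871 * 70743317 * 8.1e-14 = 4.5261 J
Dose = E_total / mass = 4.5261 / 7.62
Dose = 0.5939797 Gy

0.5940 Gy


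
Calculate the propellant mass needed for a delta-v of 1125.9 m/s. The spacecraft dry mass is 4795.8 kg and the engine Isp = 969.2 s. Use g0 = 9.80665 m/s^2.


ve = Isp * g0 = 969.2 * 9.80665 = 9504.605180 m/s
mass ratio = exp(dv/ve) = exp(1125.9/9504.605180) = 1.12576000
m_prop = m_dry * (mr - 1) = 4795.8 * (1.12576000 - 1)
m_prop = 603.1198 kg

603.1198 kg


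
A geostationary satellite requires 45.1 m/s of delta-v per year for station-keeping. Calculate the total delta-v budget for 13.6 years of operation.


dV = rate * years = 45.1 * 13.6
dV = 613.3600 m/s

613.3600 m/s


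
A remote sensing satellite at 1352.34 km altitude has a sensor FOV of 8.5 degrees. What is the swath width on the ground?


FOV = 8.5 deg = 0.148353 rad
swath = 2 * alt * tan(FOV/2) = 2 * 1352.34 * tan(0.07417649)
swath = 2 * 1352.34 * 0.07431284
swath = 200.9924 km

200.9924 km


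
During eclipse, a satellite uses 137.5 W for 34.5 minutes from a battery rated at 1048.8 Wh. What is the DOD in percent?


E_used = P * t / 60 = 137.5 * 34.5 / 60 = 79.0625 Wh
DOD = E_used / E_total * 100 = 79.0625 / 1048.8 * 100
DOD = 7.5384 %

7.5384 %


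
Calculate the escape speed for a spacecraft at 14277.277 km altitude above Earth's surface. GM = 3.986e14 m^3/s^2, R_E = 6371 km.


r = 6371.0 + 14277.277 = 20648.2770 km = 2.0648277e+07 m
v_esc = sqrt(2*mu/r) = sqrt(2*3.986e14 / 2.0648277e+07)
v_esc = 6213.5777 m/s = 6.2136 km/s

6.2136 km/s


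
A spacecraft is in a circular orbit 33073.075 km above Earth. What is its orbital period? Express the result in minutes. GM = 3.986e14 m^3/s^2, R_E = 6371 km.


r = 39444.0750 km = 3.9444075e+07 m
T = 2*pi*sqrt(r^3/mu) = 2*pi*sqrt(6.1368475e+22 / 3.986e14)
T = 77962.1639 s = 1299.3694 min

1299.3694 minutes


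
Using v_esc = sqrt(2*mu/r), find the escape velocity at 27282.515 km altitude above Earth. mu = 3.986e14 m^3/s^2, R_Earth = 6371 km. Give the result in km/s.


r = 6371.0 + 27282.515 = 33653.5150 km = 3.3653515e+07 m
v_esc = sqrt(2*mu/r) = sqrt(2*3.986e14 / 3.3653515e+07)
v_esc = 4867.0794 m/s = 4.8671 km/s

4.8671 km/s


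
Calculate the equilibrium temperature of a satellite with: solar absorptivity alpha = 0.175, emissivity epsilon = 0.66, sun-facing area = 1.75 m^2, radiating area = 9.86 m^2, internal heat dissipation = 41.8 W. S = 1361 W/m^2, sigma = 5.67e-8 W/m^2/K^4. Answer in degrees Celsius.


Numerator = alpha*S*A_sun + Q_int = 0.175*1361*1.75 + 41.8 = 458.6062 W
Denominator = eps*sigma*A_rad = 0.66*5.67e-8*9.86 = 3.6898092e-07 W/K^4
T^4 = 1.2428996e+09 K^4
T = 187.7626 K = -85.3874 C

-85.3874 degrees Celsius


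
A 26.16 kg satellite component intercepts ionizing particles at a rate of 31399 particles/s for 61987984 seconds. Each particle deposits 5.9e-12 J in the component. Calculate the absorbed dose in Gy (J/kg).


Total energy deposited = rate * time * E_per
  = 31399 * 61987984 * 5.9e-12 = 11.4835 J
Dose = E_total / mass = 11.4835 / 26.16
Dose = 0.4389728 Gy

0.4390 Gy


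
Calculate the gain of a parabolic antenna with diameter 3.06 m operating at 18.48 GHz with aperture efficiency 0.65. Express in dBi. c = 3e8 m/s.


lambda = c/f = 3e8 / 1.848e+10 = 0.01623377 m
G = eta*(pi*D/lambda)^2 = 0.65*(pi*3.06/0.01623377)^2
G = 227938.3391 (linear)
G = 10*log10(227938.3391) = 53.5782 dBi

53.5782 dBi


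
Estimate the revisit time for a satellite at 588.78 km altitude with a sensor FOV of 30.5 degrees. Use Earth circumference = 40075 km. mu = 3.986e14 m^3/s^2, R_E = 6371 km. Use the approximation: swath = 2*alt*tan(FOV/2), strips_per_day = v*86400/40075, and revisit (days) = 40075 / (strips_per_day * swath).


swath = 2*588.78*tan(0.2661627) = 321.0397 km
v = sqrt(mu/r) = 7567.8217 m/s = 7.5678 km/s
strips/day = v*86400/40075 = 7.5678*86400/40075 = 16.3159
coverage/day = strips * swath = 16.3159 * 321.0397 = 5238.0525 km
revisit = 40075 / 5238.0525 = 7.6507 days

7.6507 days


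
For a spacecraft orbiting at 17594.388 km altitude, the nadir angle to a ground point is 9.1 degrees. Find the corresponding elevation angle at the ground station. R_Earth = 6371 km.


r = R_E + alt = 23965.3880 km
Law of sines in the satellite / Earth-center / ground-point triangle:
  sin(nadir)/R_E = sin(90 + el)/r  =>  cos(el) = (r/R_E)*sin(nadir)
cos(el) = (23965.3880 / 6371.0000) * sin(9.1 deg) = 0.5949332
el = arccos(0.5949332) = 53.4921 deg
(Earth-central angle = 90 - nadir - el = 27.4079 deg)

53.4921 degrees


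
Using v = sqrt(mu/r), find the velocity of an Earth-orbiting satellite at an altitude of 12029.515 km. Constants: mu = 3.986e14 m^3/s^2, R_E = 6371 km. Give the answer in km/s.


r = R_E + alt = 6371.0 + 12029.515 = 18400.5150 km = 1.8400515e+07 m
v = sqrt(mu/r) = sqrt(3.986e14 / 1.8400515e+07) = 4654.2923 m/s = 4.6543 km/s

4.6543 km/s


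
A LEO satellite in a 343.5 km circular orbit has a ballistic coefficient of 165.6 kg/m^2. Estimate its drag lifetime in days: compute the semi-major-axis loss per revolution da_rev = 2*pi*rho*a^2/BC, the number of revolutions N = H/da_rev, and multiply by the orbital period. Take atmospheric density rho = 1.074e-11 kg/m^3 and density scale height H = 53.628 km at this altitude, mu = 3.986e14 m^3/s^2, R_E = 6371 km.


a = R_E + alt = 6714.5000 km = 6.7145e+06 m
da_rev = 2*pi*rho*a^2/BC = 2*pi*1.074e-11*(6.7145e+06)^2/165.6 = 18.371777 m per revolution
N = H/da_rev = 53628.0000 m / 18.371777 m = 2919.0426 revolutions
P = 2*pi*sqrt(a^3/mu) = 5475.6003 s
lifetime = N*P = 2919.0426 * 5475.6003 = 1.598351e+07 s = 184.9943 days

184.9943 days


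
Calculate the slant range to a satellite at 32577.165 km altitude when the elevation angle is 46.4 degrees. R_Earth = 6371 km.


h = 32577.165 km, el = 46.4 deg
d = -R_E*sin(el) + sqrt((R_E*sin(el))^2 + 2*R_E*h + h^2)
d = -6371.0000*sin(0.8098328) + sqrt((6371.0000*0.7241719)^2 + 2*6371.0000*32577.165 + 32577.165^2)
d = 34085.8635 km

34085.8635 km


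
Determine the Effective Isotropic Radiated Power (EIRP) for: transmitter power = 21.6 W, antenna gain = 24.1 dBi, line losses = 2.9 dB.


Pt = 21.6 W = 13.3445 dBW
EIRP = Pt_dBW + Gt - losses = 13.3445 + 24.1 - 2.9 = 34.5445 dBW

34.5445 dBW


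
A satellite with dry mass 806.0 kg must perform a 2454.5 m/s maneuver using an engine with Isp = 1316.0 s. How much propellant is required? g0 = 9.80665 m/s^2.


ve = Isp * g0 = 1316.0 * 9.80665 = 12905.551400 m/s
mass ratio = exp(dv/ve) = exp(2454.5/12905.551400) = 1.20947874
m_prop = m_dry * (mr - 1) = 806.0 * (1.20947874 - 1)
m_prop = 168.8399 kg

168.8399 kg


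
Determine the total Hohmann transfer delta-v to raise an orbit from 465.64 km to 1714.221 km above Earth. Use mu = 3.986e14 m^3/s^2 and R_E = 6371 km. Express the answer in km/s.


r1 = 6836.6400 km = 6.83664e+06 m
r2 = 8085.2210 km = 8.085221e+06 m
dv1 = sqrt(mu/r1)*(sqrt(2*r2/(r1+r2)) - 1) = 313.0392 m/s
dv2 = sqrt(mu/r2)*(1 - sqrt(2*r1/(r1+r2))) = 300.1721 m/s
total dv = |dv1| + |dv2| = 313.0392 + 300.1721 = 613.2113 m/s = 0.6132113 km/s

0.6132 km/s


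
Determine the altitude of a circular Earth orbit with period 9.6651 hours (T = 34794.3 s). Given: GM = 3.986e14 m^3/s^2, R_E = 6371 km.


T = 34794.3 s
r = (mu*T^2/(4*pi^2))^(1/3) = (3.986e14 * 34794.3^2 / (4*pi^2))^(1/3)
r = 2.3035515e+07 m = 23035.5148 km
alt = r - R_E = 23035.5148 - 6371 = 16664.5148 km

16664.5148 km


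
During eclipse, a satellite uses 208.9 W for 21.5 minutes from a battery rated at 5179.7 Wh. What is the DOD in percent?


E_used = P * t / 60 = 208.9 * 21.5 / 60 = 74.8558 Wh
DOD = E_used / E_total * 100 = 74.8558 / 5179.7 * 100
DOD = 1.4452 %

1.4452 %


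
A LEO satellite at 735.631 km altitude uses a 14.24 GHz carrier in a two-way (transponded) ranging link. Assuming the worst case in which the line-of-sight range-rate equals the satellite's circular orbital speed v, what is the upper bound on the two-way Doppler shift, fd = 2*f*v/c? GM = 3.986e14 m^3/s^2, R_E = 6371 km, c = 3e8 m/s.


r = 7.106631e+06 m
v = sqrt(mu/r) = 7489.2230 m/s (worst-case radial velocity)
f = 14.24 GHz = 1.424e+10 Hz
fd = 2*f*v/c = 2*1.424e+10*7489.2230/3.0e+08
fd = 710976.9064 Hz

710976.9064 Hz


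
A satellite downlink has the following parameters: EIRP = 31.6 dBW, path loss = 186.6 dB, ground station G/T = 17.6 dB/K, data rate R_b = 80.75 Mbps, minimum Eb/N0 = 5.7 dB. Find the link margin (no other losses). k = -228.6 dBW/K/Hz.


C/N0 = EIRP - FSPL + G/T - k = 31.6 - 186.6 + 17.6 - (-228.6)
C/N0 = 91.2000 dB-Hz
R_b = 80.75 Mbps = 8.075e+07 bps -> 10*log10(R_b) = 79.0714 dB-Hz
Eb/N0 = C/N0 - 10*log10(R_b) = 91.2000 - 79.0714 = 12.1286 dB
Margin = Eb/N0 - Eb/N0_req = 12.1286 - 5.7 = 6.4286 dB (link closes)

6.4286 dB


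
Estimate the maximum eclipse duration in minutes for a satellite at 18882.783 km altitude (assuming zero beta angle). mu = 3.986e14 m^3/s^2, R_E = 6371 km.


r = 25253.7830 km
T = 665.6557 min
Eclipse fraction = arcsin(R_E/r)/pi = arcsin(6371.0000/25253.7830)/pi
= arcsin(0.252279)/pi = 0.08118008
Eclipse duration = 0.08118008 * 665.6557 = 54.0380 min

54.0380 minutes


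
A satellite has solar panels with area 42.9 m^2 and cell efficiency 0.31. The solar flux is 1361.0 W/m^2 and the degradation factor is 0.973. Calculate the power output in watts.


P = area * eta * S * degradation
P = 42.9 * 0.31 * 1361.0 * 0.973
P = 17611.2406 W

17611.2406 W


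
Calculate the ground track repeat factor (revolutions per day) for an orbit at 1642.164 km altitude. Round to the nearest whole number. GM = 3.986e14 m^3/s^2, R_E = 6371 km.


r = 8.013164e+06 m
T = 2*pi*sqrt(r^3/mu) = 7138.6694 s = 118.9778 min
revs/day = 1440 / 118.9778 = 12.1031
Rounded: 12 revolutions per day

12 revolutions per day


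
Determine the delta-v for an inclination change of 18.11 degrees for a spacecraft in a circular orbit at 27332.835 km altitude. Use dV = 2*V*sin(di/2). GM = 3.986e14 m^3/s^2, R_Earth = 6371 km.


r = 33703.8350 km = 3.3703835e+07 m
V = sqrt(mu/r) = 3438.9748 m/s
di = 18.11 deg = 0.3160791 rad
dV = 2*V*sin(di/2) = 2*3438.9748*sin(0.1580396)
dV = 1082.4689 m/s = 1.0825 km/s

1.0825 km/s


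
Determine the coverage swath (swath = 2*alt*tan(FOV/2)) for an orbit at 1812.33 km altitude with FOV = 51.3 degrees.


FOV = 51.3 deg = 0.8953539 rad
swath = 2 * alt * tan(FOV/2) = 2 * 1812.33 * tan(0.447677)
swath = 2 * 1812.33 * 0.4801932
swath = 1740.5369 km

1740.5369 km


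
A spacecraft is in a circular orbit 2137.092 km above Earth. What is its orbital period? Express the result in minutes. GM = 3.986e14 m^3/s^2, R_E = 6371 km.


r = 8508.0920 km = 8.508092e+06 m
T = 2*pi*sqrt(r^3/mu) = 2*pi*sqrt(6.1588061e+20 / 3.986e14)
T = 7810.1520 s = 130.1692 min

130.1692 minutes


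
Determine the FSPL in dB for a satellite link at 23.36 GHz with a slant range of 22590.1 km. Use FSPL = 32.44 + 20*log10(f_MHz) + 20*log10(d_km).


f = 23.36 GHz = 23360.0000 MHz
d = 22590.1 km
FSPL = 32.44 + 20*log10(23360.0000) + 20*log10(22590.1)
FSPL = 32.44 + 87.3695 + 87.0784
FSPL = 206.8878 dB

206.8878 dB


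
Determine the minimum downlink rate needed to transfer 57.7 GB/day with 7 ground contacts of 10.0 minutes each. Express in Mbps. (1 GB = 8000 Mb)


total contact time = 7 * 10.0 * 60 = 4200.0000 s
data = 57.7 GB = 461600.0000 Mb
rate = 461600.0000 / 4200.0000 = 109.9048 Mbps

109.9048 Mbps


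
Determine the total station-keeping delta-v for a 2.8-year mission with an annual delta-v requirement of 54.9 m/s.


dV = rate * years = 54.9 * 2.8
dV = 153.7200 m/s

153.7200 m/s


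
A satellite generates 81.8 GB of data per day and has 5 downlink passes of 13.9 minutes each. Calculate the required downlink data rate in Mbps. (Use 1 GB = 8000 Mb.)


total contact time = 5 * 13.9 * 60 = 4170.0000 s
data = 81.8 GB = 654400.0000 Mb
rate = 654400.0000 / 4170.0000 = 156.9305 Mbps

156.9305 Mbps


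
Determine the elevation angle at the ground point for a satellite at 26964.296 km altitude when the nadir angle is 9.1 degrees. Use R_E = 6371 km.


r = R_E + alt = 33335.2960 km
Law of sines in the satellite / Earth-center / ground-point triangle:
  sin(nadir)/R_E = sin(90 + el)/r  =>  cos(el) = (r/R_E)*sin(nadir)
cos(el) = (33335.2960 / 6371.0000) * sin(9.1 deg) = 0.8275382
el = arccos(0.8275382) = 34.1533 deg
(Earth-central angle = 90 - nadir - el = 46.7467 deg)

34.1533 degrees


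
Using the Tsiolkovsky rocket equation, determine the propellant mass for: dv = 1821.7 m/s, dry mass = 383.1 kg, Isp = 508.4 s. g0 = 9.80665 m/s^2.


ve = Isp * g0 = 508.4 * 9.80665 = 4985.700860 m/s
mass ratio = exp(dv/ve) = exp(1821.7/4985.700860) = 1.44106862
m_prop = m_dry * (mr - 1) = 383.1 * (1.44106862 - 1)
m_prop = 168.9734 kg

168.9734 kg


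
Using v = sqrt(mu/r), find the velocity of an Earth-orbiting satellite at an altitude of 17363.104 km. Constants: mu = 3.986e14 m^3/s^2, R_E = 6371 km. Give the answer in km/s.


r = R_E + alt = 6371.0 + 17363.104 = 23734.1040 km = 2.3734104e+07 m
v = sqrt(mu/r) = sqrt(3.986e14 / 2.3734104e+07) = 4098.0969 m/s = 4.0981 km/s

4.0981 km/s


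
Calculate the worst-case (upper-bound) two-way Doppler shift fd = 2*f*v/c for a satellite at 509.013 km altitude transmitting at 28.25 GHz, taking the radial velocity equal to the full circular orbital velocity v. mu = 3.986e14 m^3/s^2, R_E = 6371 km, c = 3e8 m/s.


r = 6.880013e+06 m
v = sqrt(mu/r) = 7611.5660 m/s (worst-case radial velocity)
f = 28.25 GHz = 2.825e+10 Hz
fd = 2*f*v/c = 2*2.825e+10*7611.5660/3.0e+08
fd = 1.4335116e+06 Hz

1.4335e+06 Hz


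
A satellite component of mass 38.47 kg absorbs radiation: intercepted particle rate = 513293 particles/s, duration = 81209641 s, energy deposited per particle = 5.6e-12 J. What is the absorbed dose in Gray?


Total energy deposited = rate * time * E_per
  = 513293 * 81209641 * 5.6e-12 = 233.4323 J
Dose = E_total / mass = 233.4323 / 38.47
Dose = 6.0679 Gy

6.0679 Gy


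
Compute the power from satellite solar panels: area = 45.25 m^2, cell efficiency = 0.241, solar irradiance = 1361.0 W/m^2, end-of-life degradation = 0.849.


P = area * eta * S * degradation
P = 45.25 * 0.241 * 1361.0 * 0.849
P = 12600.8964 W

12600.8964 W


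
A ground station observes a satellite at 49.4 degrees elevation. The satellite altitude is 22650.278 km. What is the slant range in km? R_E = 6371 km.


h = 22650.278 km, el = 49.4 deg
d = -R_E*sin(el) + sqrt((R_E*sin(el))^2 + 2*R_E*h + h^2)
d = -6371.0000*sin(0.8621927) + sqrt((6371.0000*0.7592713)^2 + 2*6371.0000*22650.278 + 22650.278^2)
d = 23886.2717 km

23886.2717 km


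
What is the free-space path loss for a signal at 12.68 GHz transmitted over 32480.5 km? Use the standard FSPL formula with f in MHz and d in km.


f = 12.68 GHz = 12680.0000 MHz
d = 32480.5 km
FSPL = 32.44 + 20*log10(12680.0000) + 20*log10(32480.5)
FSPL = 32.44 + 82.0624 + 90.2325
FSPL = 204.7348 dB

204.7348 dB


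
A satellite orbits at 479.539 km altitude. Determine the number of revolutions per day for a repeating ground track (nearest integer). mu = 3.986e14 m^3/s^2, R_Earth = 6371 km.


r = 6.850539e+06 m
T = 2*pi*sqrt(r^3/mu) = 5642.8478 s = 94.0475 min
revs/day = 1440 / 94.0475 = 15.3114
Rounded: 15 revolutions per day

15 revolutions per day


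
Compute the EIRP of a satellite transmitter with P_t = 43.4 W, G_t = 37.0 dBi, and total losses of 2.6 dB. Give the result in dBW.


Pt = 43.4 W = 16.3749 dBW
EIRP = Pt_dBW + Gt - losses = 16.3749 + 37.0 - 2.6 = 50.7749 dBW

50.7749 dBW


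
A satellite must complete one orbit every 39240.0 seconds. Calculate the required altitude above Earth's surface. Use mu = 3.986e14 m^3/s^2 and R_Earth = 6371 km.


T = 39240.0 s
r = (mu*T^2/(4*pi^2))^(1/3) = (3.986e14 * 39240.0^2 / (4*pi^2))^(1/3)
r = 2.4958119e+07 m = 24958.1190 km
alt = r - R_E = 24958.1190 - 6371 = 18587.1190 km

18587.1190 km


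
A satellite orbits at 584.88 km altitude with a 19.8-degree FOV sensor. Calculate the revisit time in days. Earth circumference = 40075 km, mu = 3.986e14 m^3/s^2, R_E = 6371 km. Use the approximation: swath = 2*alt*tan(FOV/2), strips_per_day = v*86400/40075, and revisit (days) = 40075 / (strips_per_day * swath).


swath = 2*584.88*tan(0.1727876) = 204.1558 km
v = sqrt(mu/r) = 7569.9430 m/s = 7.5699 km/s
strips/day = v*86400/40075 = 7.5699*86400/40075 = 16.3205
coverage/day = strips * swath = 16.3205 * 204.1558 = 3331.9198 km
revisit = 40075 / 3331.9198 = 12.0276 days

12.0276 days


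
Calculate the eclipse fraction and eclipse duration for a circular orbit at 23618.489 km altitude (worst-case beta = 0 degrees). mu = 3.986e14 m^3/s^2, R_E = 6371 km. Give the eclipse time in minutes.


r = 29989.4890 km
T = 861.4173 min
Eclipse fraction = arcsin(R_E/r)/pi = arcsin(6371.0000/29989.4890)/pi
= arcsin(0.2124411)/pi = 0.06814136
Eclipse duration = 0.06814136 * 861.4173 = 58.6981 min

58.6981 minutes


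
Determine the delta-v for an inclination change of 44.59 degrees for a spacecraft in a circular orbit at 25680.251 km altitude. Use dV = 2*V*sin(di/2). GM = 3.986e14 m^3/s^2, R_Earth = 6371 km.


r = 32051.2510 km = 3.2051251e+07 m
V = sqrt(mu/r) = 3526.5184 m/s
di = 44.59 deg = 0.7782423 rad
dV = 2*V*sin(di/2) = 2*3526.5184*sin(0.3891212)
dV = 2675.7488 m/s = 2.6757 km/s

2.6757 km/s


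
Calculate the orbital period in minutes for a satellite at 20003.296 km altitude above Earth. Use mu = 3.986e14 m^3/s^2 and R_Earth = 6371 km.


r = 26374.2960 km = 2.6374296e+07 m
T = 2*pi*sqrt(r^3/mu) = 2*pi*sqrt(1.8346052e+22 / 3.986e14)
T = 42626.7807 s = 710.4463 min

710.4463 minutes


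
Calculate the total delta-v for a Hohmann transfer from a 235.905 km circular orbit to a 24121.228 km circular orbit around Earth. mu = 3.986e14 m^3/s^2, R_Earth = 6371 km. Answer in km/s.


r1 = 6606.9050 km = 6.606905e+06 m
r2 = 30492.2280 km = 3.0492228e+07 m
dv1 = sqrt(mu/r1)*(sqrt(2*r2/(r1+r2)) - 1) = 2191.2859 m/s
dv2 = sqrt(mu/r2)*(1 - sqrt(2*r1/(r1+r2))) = 1457.7722 m/s
total dv = |dv1| + |dv2| = 2191.2859 + 1457.7722 = 3649.0581 m/s = 3.6491 km/s

3.6491 km/s


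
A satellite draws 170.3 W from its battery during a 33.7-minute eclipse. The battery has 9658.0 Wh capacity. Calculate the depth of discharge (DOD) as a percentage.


E_used = P * t / 60 = 170.3 * 33.7 / 60 = 95.6518 Wh
DOD = E_used / E_total * 100 = 95.6518 / 9658.0 * 100
DOD = 0.9903897 %

0.9904 %


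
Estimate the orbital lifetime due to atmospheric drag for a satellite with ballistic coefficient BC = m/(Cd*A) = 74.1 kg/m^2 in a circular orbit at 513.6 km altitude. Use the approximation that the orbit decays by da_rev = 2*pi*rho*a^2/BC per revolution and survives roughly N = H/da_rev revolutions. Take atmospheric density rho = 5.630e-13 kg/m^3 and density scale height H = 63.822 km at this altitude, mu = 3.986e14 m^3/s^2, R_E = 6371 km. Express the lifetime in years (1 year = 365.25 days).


a = R_E + alt = 6884.6000 km = 6.8846e+06 m
da_rev = 2*pi*rho*a^2/BC = 2*pi*5.630e-13*(6.8846e+06)^2/74.1 = 2.262703 m per revolution
N = H/da_rev = 63822.0000 m / 2.262703 m = 28206.0927 revolutions
P = 2*pi*sqrt(a^3/mu) = 5684.9846 s
lifetime = N*P = 28206.0927 * 5684.9846 = 1.603512e+08 s = 1855.9167 days
years = 1855.9167 / 365.25 = 5.0812 years

5.0812 years


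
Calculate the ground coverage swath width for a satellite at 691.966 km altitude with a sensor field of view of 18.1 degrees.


FOV = 18.1 deg = 0.3159046 rad
swath = 2 * alt * tan(FOV/2) = 2 * 691.966 * tan(0.1579523)
swath = 2 * 691.966 * 0.1592791
swath = 220.4315 km

220.4315 km


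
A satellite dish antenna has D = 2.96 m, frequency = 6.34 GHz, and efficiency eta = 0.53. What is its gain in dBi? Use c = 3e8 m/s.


lambda = c/f = 3e8 / 6.34e+09 = 0.04731861 m
G = eta*(pi*D/lambda)^2 = 0.53*(pi*2.96/0.04731861)^2
G = 20468.9254 (linear)
G = 10*log10(20468.9254) = 43.1110 dBi

43.1110 dBi


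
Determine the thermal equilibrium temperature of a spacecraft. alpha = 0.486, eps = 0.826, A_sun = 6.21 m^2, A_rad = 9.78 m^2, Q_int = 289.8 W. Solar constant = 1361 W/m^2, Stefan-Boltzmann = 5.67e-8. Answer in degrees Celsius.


Numerator = alpha*S*A_sun + Q_int = 0.486*1361*6.21 + 289.8 = 4397.3797 W
Denominator = eps*sigma*A_rad = 0.826*5.67e-8*9.78 = 4.5803848e-07 W/K^4
T^4 = 9.6004591e+09 K^4
T = 313.0207 K = 39.8707 C

39.8707 degrees Celsius


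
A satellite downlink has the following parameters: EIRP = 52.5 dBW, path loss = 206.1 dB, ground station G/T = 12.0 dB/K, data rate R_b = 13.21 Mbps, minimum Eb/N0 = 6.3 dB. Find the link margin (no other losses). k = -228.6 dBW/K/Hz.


C/N0 = EIRP - FSPL + G/T - k = 52.5 - 206.1 + 12.0 - (-228.6)
C/N0 = 87.0000 dB-Hz
R_b = 13.21 Mbps = 1.321e+07 bps -> 10*log10(R_b) = 71.2090 dB-Hz
Eb/N0 = C/N0 - 10*log10(R_b) = 87.0000 - 71.2090 = 15.7910 dB
Margin = Eb/N0 - Eb/N0_req = 15.7910 - 6.3 = 9.4910 dB (link closes)

9.4910 dB


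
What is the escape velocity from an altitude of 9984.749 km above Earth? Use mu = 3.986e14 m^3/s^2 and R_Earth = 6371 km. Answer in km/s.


r = 6371.0 + 9984.749 = 16355.7490 km = 1.6355749e+07 m
v_esc = sqrt(2*mu/r) = sqrt(2*3.986e14 / 1.6355749e+07)
v_esc = 6981.4949 m/s = 6.9815 km/s

6.9815 km/s


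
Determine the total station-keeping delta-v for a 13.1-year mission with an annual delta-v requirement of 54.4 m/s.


dV = rate * years = 54.4 * 13.1
dV = 712.6400 m/s

712.6400 m/s


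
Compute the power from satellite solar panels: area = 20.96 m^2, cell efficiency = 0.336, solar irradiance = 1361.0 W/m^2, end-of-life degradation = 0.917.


P = area * eta * S * degradation
P = 20.96 * 0.336 * 1361.0 * 0.917
P = 8789.3755 W

8789.3755 W


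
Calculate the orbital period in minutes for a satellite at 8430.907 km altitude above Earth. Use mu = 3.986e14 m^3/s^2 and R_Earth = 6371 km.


r = 14801.9070 km = 1.4801907e+07 m
T = 2*pi*sqrt(r^3/mu) = 2*pi*sqrt(3.2430453e+21 / 3.986e14)
T = 17922.0518 s = 298.7009 min

298.7009 minutes


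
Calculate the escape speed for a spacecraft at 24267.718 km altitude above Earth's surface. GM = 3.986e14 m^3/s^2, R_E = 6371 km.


r = 6371.0 + 24267.718 = 30638.7180 km = 3.0638718e+07 m
v_esc = sqrt(2*mu/r) = sqrt(2*3.986e14 / 3.0638718e+07)
v_esc = 5100.9181 m/s = 5.1009 km/s

5.1009 km/s


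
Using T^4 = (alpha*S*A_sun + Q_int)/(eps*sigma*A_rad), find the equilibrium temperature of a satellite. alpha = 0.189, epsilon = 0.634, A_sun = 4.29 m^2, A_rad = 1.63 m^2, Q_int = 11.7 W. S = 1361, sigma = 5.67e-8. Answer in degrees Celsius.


Numerator = alpha*S*A_sun + Q_int = 0.189*1361*4.29 + 11.7 = 1115.2124 W
Denominator = eps*sigma*A_rad = 0.634*5.67e-8*1.63 = 5.8594914e-08 W/K^4
T^4 = 1.903258e+10 K^4
T = 371.4278 K = 98.2778 C

98.2778 degrees Celsius


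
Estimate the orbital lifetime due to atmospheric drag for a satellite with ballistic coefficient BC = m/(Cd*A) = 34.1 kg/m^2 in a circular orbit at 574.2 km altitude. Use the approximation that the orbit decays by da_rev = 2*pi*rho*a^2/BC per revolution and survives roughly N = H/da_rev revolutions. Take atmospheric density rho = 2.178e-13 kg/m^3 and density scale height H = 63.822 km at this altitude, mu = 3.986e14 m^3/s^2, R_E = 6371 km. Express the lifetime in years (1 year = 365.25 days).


a = R_E + alt = 6945.2000 km = 6.9452e+06 m
da_rev = 2*pi*rho*a^2/BC = 2*pi*2.178e-13*(6.9452e+06)^2/34.1 = 1.935766 m per revolution
N = H/da_rev = 63822.0000 m / 1.935766 m = 32969.8925 revolutions
P = 2*pi*sqrt(a^3/mu) = 5760.2105 s
lifetime = N*P = 32969.8925 * 5760.2105 = 1.8991352e+08 s = 2198.0732 days
years = 2198.0732 / 365.25 = 6.0180 years

6.0180 years


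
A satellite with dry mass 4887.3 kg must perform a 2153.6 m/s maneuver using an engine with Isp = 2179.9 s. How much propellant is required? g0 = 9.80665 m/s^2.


ve = Isp * g0 = 2179.9 * 9.80665 = 21377.516335 m/s
mass ratio = exp(dv/ve) = exp(2153.6/21377.516335) = 1.10599055
m_prop = m_dry * (mr - 1) = 4887.3 * (1.10599055 - 1)
m_prop = 518.0076 kg

518.0076 kg


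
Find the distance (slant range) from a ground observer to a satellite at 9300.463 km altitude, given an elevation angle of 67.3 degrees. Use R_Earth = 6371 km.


h = 9300.463 km, el = 67.3 deg
d = -R_E*sin(el) + sqrt((R_E*sin(el))^2 + 2*R_E*h + h^2)
d = -6371.0000*sin(1.1746) + sqrt((6371.0000*0.9225381)^2 + 2*6371.0000*9300.463 + 9300.463^2)
d = 9599.9128 km

9599.9128 km


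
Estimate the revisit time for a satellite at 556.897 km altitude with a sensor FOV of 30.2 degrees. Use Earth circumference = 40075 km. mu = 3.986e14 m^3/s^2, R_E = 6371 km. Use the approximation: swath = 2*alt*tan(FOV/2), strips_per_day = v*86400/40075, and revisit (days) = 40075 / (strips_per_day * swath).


swath = 2*556.897*tan(0.2635447) = 300.5247 km
v = sqrt(mu/r) = 7585.2157 m/s = 7.5852 km/s
strips/day = v*86400/40075 = 7.5852*86400/40075 = 16.3534
coverage/day = strips * swath = 16.3534 * 300.5247 = 4914.6014 km
revisit = 40075 / 4914.6014 = 8.1543 days

8.1543 days


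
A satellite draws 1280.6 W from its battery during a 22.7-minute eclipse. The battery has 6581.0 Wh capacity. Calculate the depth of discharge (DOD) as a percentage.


E_used = P * t / 60 = 1280.6 * 22.7 / 60 = 484.4937 Wh
DOD = E_used / E_total * 100 = 484.4937 / 6581.0 * 100
DOD = 7.3620 %

7.3620 %


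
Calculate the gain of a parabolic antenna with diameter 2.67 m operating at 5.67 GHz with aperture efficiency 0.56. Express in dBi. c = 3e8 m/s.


lambda = c/f = 3e8 / 5.67e+09 = 0.05291005 m
G = eta*(pi*D/lambda)^2 = 0.56*(pi*2.67/0.05291005)^2
G = 14074.5301 (linear)
G = 10*log10(14074.5301) = 41.4843 dBi

41.4843 dBi


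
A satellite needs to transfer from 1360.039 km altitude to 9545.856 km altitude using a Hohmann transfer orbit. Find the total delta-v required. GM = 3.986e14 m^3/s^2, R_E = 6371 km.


r1 = 7731.0390 km = 7.731039e+06 m
r2 = 15916.8560 km = 1.5916856e+07 m
dv1 = sqrt(mu/r1)*(sqrt(2*r2/(r1+r2)) - 1) = 1150.5818 m/s
dv2 = sqrt(mu/r2)*(1 - sqrt(2*r1/(r1+r2))) = 957.7789 m/s
total dv = |dv1| + |dv2| = 1150.5818 + 957.7789 = 2108.3606 m/s = 2.1084 km/s

2.1084 km/s


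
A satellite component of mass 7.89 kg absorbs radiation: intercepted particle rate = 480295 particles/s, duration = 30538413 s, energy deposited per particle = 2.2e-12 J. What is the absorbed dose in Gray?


Total energy deposited = rate * time * E_per
  = 480295 * 30538413 * 2.2e-12 = 32.2684 J
Dose = E_total / mass = 32.2684 / 7.89
Dose = 4.0898 Gy

4.0898 Gy


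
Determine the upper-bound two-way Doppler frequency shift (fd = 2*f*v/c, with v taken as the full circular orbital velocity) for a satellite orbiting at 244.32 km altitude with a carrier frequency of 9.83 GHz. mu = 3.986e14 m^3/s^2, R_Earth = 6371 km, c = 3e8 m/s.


r = 6.61532e+06 m
v = sqrt(mu/r) = 7762.3500 m/s (worst-case radial velocity)
f = 9.83 GHz = 9.83e+09 Hz
fd = 2*f*v/c = 2*9.83e+09*7762.3500/3.0e+08
fd = 508692.6674 Hz

508692.6674 Hz


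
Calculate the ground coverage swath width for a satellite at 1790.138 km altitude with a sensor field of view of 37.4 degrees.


FOV = 37.4 deg = 0.6527531 rad
swath = 2 * alt * tan(FOV/2) = 2 * 1790.138 * tan(0.3263766)
swath = 2 * 1790.138 * 0.3384813
swath = 1211.8566 km

1211.8566 km


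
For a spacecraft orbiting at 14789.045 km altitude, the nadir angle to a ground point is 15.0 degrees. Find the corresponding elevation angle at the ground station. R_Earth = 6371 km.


r = R_E + alt = 21160.0450 km
Law of sines in the satellite / Earth-center / ground-point triangle:
  sin(nadir)/R_E = sin(90 + el)/r  =>  cos(el) = (r/R_E)*sin(nadir)
cos(el) = (21160.0450 / 6371.0000) * sin(15.0 deg) = 0.8596174
el = arccos(0.8596174) = 30.7263 deg
(Earth-central angle = 90 - nadir - el = 44.2737 deg)

30.7263 degrees


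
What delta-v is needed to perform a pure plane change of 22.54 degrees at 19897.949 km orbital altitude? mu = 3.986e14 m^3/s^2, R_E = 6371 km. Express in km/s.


r = 26268.9490 km = 2.6268949e+07 m
V = sqrt(mu/r) = 3895.3573 m/s
di = 22.54 deg = 0.3933972 rad
dV = 2*V*sin(di/2) = 2*3895.3573*sin(0.1966986)
dV = 1522.5601 m/s = 1.5226 km/s

1.5226 km/s


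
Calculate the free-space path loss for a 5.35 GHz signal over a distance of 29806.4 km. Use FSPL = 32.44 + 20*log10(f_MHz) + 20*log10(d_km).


f = 5.35 GHz = 5350.0000 MHz
d = 29806.4 km
FSPL = 32.44 + 20*log10(5350.0000) + 20*log10(29806.4)
FSPL = 32.44 + 74.5671 + 89.4862
FSPL = 196.4933 dB

196.4933 dB


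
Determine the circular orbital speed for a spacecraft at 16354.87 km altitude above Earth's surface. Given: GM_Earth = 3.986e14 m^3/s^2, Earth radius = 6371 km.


r = R_E + alt = 6371.0 + 16354.87 = 22725.8700 km = 2.272587e+07 m
v = sqrt(mu/r) = sqrt(3.986e14 / 2.272587e+07) = 4188.0165 m/s = 4.1880 km/s

4.1880 km/s


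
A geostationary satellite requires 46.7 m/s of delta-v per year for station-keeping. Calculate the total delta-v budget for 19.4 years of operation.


dV = rate * years = 46.7 * 19.4
dV = 905.9800 m/s

905.9800 m/s


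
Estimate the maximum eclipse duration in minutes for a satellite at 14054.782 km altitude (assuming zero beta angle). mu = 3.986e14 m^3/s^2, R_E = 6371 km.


r = 20425.7820 km
T = 484.2036 min
Eclipse fraction = arcsin(R_E/r)/pi = arcsin(6371.0000/20425.7820)/pi
= arcsin(0.3119097)/pi = 0.1009687
Eclipse duration = 0.1009687 * 484.2036 = 48.8894 min

48.8894 minutes


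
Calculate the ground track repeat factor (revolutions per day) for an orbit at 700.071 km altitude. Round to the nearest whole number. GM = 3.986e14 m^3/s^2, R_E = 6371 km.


r = 7.071071e+06 m
T = 2*pi*sqrt(r^3/mu) = 5917.5102 s = 98.6252 min
revs/day = 1440 / 98.6252 = 14.6007
Rounded: 15 revolutions per day

15 revolutions per day
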